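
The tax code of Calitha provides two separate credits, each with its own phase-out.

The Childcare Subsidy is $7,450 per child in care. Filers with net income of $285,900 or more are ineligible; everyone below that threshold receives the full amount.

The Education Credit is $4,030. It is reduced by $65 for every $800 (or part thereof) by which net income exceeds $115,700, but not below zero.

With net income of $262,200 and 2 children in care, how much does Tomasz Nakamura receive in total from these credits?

$14,900

Childcare Subsidy: base = 2 × $7,450 = $14,900. $262,200 is below the $285,900 cutoff, so the full $14,900 applies.
Education Credit: income exceeds $115,700 by $146,500 → 184 increments × $65 = $11,960 ≥ base, so the credit is $0.
Total: $14,900 + $0 = $14,900.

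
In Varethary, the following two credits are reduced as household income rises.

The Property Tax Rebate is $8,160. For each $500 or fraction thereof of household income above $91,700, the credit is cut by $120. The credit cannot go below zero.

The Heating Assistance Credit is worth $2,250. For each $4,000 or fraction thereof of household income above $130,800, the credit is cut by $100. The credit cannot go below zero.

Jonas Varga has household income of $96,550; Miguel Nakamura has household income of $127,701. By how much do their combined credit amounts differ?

$6,960

Jonas ($96,550): Property Tax Rebate: income exceeds $91,700 by $4,850, which is 10 full-or-partial $500 increments; reduction = 10 × $120 = $1,200, leaving $6,960. Heating Assistance Credit: $96,550 is at or below the $130,800 threshold, so the full $2,250 applies. total $6,960 + $2,250 = $9,210
Miguel ($127,701): Property Tax Rebate: income exceeds $91,700 by $36,001 → 73 increments × $120 = $8,760 ≥ base, so the credit is $0. Heating Assistance Credit: $127,701 is at or below the $130,800 threshold, so the full $2,250 applies. total $0 + $2,250 = $2,250
Difference: |$9,210 − $2,250| = $6,960.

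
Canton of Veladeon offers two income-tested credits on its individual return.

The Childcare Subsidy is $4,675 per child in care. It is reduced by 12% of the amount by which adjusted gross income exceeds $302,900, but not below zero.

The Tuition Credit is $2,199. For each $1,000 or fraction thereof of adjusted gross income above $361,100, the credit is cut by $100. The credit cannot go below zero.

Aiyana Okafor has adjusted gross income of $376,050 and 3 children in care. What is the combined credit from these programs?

Childcare Subsidy: base = 3 × $4,675 = $14,025. 12% of the $73,150 excess over $302,900 is $8,778; credit = $14,025 − $8,778 = $5,247.
Tuition Credit: income exceeds $361,100 by $14,950, which is 15 full-or-partial $1,000 increments; reduction = 15 × $100 = $1,500, leaving $699.
Total: $5,247 + $699 = $5,946.

$5,946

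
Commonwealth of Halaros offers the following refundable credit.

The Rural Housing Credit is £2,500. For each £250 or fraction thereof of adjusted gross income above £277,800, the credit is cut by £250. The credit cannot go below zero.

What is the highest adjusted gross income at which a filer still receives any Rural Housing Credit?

£280,050

After 9 increments the reduction is 9 × £250 = £2,250, leaving £250; one more increment wipes it out. Increment 9 ends at excess 9 × £250 = £2,250, so the highest qualifying income is £277,800 + £2,250 = £280,050.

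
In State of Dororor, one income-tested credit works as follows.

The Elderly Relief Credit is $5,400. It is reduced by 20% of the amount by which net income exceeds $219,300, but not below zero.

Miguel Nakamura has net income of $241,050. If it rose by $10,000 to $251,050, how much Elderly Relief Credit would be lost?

At $241,050 — 20% of the $21,750 excess over $219,300 is $4,350; credit = $5,400 − $4,350 = $1,050.
At $251,050 — 20% of the $31,750 excess over $219,300 is $6,350 ≥ base, so the credit is $0.
Lost: $1,050 − $0 = $1,050.

$1,050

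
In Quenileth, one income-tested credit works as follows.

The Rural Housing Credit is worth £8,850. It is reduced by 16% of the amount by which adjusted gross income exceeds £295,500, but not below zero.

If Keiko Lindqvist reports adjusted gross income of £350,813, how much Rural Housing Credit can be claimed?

£0

Rural Housing Credit: 16% of the £55,313 excess over £295,500 is £8,850.08 ≥ base, so the credit is £0.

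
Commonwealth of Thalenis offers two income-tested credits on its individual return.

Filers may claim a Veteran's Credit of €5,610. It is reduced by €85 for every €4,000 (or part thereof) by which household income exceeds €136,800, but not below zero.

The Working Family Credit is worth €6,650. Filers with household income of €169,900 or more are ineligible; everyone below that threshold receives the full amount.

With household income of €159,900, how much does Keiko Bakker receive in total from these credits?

Veteran's Credit: income exceeds €136,800 by €23,100, which is 6 full-or-partial €4,000 increments; reduction = 6 × €85 = €510, leaving €5,100.
Working Family Credit: €159,900 is below the €169,900 cutoff, so the full €6,650 applies.
Total: €5,100 + €6,650 = €11,750.

€11,750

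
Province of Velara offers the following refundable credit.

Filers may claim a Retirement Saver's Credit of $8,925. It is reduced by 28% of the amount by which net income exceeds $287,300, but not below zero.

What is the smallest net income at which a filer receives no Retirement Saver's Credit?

The credit falls by 28% of each dollar above $287,300, so it reaches zero when the excess is $8,925 / 28% = $31,875: income = $287,300 + $31,875 = $319,175.

$319,175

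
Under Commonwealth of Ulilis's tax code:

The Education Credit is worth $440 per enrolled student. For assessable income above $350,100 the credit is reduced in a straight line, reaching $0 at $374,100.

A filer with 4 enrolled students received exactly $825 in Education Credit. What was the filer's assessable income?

$362,850

Full credit = 4 × $440 = $1,760.
$825 is 825/1,760 of the full $1,760, so 935/1,760 of the $24,000 range has been used: income = $350,100 + $24,000 × 935/1,760 = $362,850.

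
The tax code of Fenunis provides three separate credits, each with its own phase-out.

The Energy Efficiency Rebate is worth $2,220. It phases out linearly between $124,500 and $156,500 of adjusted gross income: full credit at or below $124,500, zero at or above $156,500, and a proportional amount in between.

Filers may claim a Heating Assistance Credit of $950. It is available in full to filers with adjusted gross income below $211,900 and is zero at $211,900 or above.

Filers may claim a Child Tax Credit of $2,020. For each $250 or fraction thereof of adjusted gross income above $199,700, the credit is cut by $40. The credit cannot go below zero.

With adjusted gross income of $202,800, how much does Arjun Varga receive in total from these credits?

$2,450

Energy Efficiency Rebate: $202,800 is at or above $156,500, so the credit is $0.
Heating Assistance Credit: $202,800 is below the $211,900 cutoff, so the full $950 applies.
Child Tax Credit: income exceeds $199,700 by $3,100, which is 13 full-or-partial $250 increments; reduction = 13 × $40 = $520, leaving $1,500.
Total: $0 + $950 + $1,500 = $2,450.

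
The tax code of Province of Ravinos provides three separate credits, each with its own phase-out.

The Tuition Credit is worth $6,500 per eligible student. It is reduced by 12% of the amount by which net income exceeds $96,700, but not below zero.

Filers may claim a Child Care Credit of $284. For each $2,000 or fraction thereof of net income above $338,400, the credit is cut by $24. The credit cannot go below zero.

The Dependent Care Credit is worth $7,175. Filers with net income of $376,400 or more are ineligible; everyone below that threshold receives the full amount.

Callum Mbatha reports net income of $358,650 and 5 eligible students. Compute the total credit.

$8,261

Tuition Credit: base = 5 × $6,500 = $32,500. 12% of the $261,950 excess over $96,700 is $31,434; credit = $32,500 − $31,434 = $1,066.
Child Care Credit: income exceeds $338,400 by $20,250, which is 11 full-or-partial $2,000 increments; reduction = 11 × $24 = $264, leaving $20.
Dependent Care Credit: $358,650 is below the $376,400 cutoff, so the full $7,175 applies.
Total: $1,066 + $20 + $7,175 = $8,261.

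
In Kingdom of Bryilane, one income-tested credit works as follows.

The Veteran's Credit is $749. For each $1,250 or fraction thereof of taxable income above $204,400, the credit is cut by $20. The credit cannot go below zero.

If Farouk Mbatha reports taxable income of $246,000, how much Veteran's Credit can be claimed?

$69

Veteran's Credit: income exceeds $204,400 by $41,600, which is 34 full-or-partial $1,250 increments; reduction = 34 × $20 = $680, leaving $69.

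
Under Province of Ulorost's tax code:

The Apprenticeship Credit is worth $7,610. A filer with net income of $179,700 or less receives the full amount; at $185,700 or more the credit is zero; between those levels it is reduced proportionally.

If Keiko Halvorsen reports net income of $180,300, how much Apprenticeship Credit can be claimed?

$6,849

Apprenticeship Credit: $180,300 is $600 into a $6,000 phase-out range, leaving 5,400/6,000 of the credit: $7,610 × 5,400/6,000 = $6,849.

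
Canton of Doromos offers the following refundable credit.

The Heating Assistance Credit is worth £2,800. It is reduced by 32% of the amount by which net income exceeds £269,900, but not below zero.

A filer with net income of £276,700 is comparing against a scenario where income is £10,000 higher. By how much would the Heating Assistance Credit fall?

At £276,700 — 32% of the £6,800 excess over £269,900 is £2,176; credit = £2,800 − £2,176 = £624.
At £286,700 — 32% of the £16,800 excess over £269,900 is £5,376 ≥ base, so the credit is £0.
Lost: £624 − £0 = £624.

£624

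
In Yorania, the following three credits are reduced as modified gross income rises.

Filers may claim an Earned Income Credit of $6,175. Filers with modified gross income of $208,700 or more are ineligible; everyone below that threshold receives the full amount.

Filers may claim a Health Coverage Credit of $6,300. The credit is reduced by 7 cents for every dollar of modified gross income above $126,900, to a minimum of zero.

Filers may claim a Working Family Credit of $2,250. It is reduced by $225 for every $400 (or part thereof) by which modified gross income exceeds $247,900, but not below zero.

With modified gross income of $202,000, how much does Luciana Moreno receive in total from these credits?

Earned Income Credit: $202,000 is below the $208,700 cutoff, so the full $6,175 applies.
Health Coverage Credit: 7% of the $75,100 excess over $126,900 is $5,257; credit = $6,300 − $5,257 = $1,043.
Working Family Credit: $202,000 is at or below the $247,900 threshold, so the full $2,250 applies.
Total: $6,175 + $1,043 + $2,250 = $9,468.

$9,468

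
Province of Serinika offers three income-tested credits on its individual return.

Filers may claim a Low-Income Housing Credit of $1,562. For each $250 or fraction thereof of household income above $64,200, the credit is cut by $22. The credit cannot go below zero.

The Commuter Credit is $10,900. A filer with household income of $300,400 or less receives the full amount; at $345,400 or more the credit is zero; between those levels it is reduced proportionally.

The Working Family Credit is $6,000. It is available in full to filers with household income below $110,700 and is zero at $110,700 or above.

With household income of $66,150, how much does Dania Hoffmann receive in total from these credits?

Low-Income Housing Credit: income exceeds $64,200 by $1,950, which is 8 full-or-partial $250 increments; reduction = 8 × $22 = $176, leaving $1,386.
Commuter Credit: $66,150 is at or below the $300,400 threshold, so the full $10,900 applies.
Working Family Credit: $66,150 is below the $110,700 cutoff, so the full $6,000 applies.
Total: $1,386 + $10,900 + $6,000 = $18,286.

$18,286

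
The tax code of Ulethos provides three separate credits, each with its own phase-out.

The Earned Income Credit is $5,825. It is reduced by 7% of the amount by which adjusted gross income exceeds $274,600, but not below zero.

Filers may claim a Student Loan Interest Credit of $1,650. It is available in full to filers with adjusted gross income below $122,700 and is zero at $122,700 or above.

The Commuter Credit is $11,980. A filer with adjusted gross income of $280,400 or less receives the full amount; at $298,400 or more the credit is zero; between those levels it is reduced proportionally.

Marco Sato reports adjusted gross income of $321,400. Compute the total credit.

$2,549

Earned Income Credit: 7% of the $46,800 excess over $274,600 is $3,276; credit = $5,825 − $3,276 = $2,549.
Student Loan Interest Credit: $321,400 meets or exceeds the $122,700 cutoff, so the credit is $0.
Commuter Credit: $321,400 is at or above $298,400, so the credit is $0.
Total: $2,549 + $0 + $0 = $2,549.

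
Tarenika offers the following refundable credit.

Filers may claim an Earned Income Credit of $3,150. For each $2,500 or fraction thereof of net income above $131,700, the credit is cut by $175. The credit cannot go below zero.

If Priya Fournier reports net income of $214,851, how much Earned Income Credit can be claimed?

Earned Income Credit: income exceeds $131,700 by $83,151 → 34 increments × $175 = $5,950 ≥ base, so the credit is $0.

$0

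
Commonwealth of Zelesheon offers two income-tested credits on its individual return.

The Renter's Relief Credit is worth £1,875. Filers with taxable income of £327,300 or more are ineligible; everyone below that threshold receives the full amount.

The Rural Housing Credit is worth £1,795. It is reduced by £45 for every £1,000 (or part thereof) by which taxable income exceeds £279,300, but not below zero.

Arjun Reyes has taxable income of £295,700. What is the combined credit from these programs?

Renter's Relief Credit: £295,700 is below the £327,300 cutoff, so the full £1,875 applies.
Rural Housing Credit: income exceeds £279,300 by £16,400, which is 17 full-or-partial £1,000 increments; reduction = 17 × £45 = £765, leaving £1,030.
Total: £1,875 + £1,030 = £2,905.

£2,905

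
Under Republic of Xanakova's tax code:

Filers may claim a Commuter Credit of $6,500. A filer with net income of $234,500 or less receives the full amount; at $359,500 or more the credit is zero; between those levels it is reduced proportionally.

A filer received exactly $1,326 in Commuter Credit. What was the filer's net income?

$1,326 is 1,326/6,500 of the full $6,500, so 5,174/6,500 of the $125,000 range has been used: income = $234,500 + $125,000 × 5,174/6,500 = $334,000.

$334,000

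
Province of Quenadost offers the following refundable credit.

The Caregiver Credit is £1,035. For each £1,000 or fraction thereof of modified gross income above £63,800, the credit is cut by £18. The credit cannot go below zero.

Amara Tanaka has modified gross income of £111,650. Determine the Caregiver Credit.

Caregiver Credit: income exceeds £63,800 by £47,850, which is 48 full-or-partial £1,000 increments; reduction = 48 × £18 = £864, leaving £171.

£171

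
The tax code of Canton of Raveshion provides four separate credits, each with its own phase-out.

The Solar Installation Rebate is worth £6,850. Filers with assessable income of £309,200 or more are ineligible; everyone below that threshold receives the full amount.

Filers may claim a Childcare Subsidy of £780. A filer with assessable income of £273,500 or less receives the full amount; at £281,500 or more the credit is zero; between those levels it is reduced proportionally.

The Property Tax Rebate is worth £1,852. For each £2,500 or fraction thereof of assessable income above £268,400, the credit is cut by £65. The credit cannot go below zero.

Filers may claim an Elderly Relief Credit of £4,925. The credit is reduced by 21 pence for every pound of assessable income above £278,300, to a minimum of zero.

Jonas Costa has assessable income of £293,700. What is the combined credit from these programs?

£9,678

Solar Installation Rebate: £293,700 is below the £309,200 cutoff, so the full £6,850 applies.
Childcare Subsidy: £293,700 is at or above £281,500, so the credit is £0.
Property Tax Rebate: income exceeds £268,400 by £25,300, which is 11 full-or-partial £2,500 increments; reduction = 11 × £65 = £715, leaving £1,137.
Elderly Relief Credit: 21% of the £15,400 excess over £278,300 is £3,234; credit = £4,925 − £3,234 = £1,691.
Total: £6,850 + £0 + £1,137 + £1,691 = £9,678.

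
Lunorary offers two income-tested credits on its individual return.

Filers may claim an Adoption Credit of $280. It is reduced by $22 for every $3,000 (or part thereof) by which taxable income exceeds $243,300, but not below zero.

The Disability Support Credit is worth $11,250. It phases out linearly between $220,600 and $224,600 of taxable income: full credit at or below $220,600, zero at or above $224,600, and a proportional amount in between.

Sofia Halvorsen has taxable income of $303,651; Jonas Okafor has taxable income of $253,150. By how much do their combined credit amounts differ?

Sofia ($303,651): Adoption Credit: income exceeds $243,300 by $60,351 → 21 increments × $22 = $462 ≥ base, so the credit is $0. Disability Support Credit: $303,651 is at or above $224,600, so the credit is $0. total $0 + $0 = $0
Jonas ($253,150): Adoption Credit: income exceeds $243,300 by $9,850, which is 4 full-or-partial $3,000 increments; reduction = 4 × $22 = $88, leaving $192. Disability Support Credit: $253,150 is at or above $224,600, so the credit is $0. total $192 + $0 = $192
Difference: |$0 − $192| = $192.

$192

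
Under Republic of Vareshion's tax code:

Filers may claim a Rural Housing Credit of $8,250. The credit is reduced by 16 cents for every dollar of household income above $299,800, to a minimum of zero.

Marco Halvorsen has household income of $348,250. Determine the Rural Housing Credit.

Rural Housing Credit: 16% of the $48,450 excess over $299,800 is $7,752; credit = $8,250 − $7,752 = $498.

$498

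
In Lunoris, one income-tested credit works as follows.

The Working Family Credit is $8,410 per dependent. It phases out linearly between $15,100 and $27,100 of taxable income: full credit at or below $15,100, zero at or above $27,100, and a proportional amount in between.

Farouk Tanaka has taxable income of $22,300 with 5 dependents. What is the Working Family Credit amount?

$16,820

Working Family Credit: base = 5 × $8,410 = $42,050. $22,300 is $7,200 into a $12,000 phase-out range, leaving 4,800/12,000 of the credit: $42,050 × 4,800/12,000 = $16,820.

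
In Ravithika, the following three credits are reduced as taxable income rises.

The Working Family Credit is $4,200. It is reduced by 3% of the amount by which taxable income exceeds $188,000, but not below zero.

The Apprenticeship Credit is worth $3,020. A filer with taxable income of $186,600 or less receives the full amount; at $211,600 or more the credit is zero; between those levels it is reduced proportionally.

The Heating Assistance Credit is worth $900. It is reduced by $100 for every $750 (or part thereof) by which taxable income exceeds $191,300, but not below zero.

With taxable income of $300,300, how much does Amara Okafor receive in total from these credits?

Working Family Credit: 3% of the $112,300 excess over $188,000 is $3,369; credit = $4,200 − $3,369 = $831.
Apprenticeship Credit: $300,300 is at or above $211,600, so the credit is $0.
Heating Assistance Credit: income exceeds $191,300 by $109,000 → 146 increments × $100 = $14,600 ≥ base, so the credit is $0.
Total: $831 + $0 + $0 = $831.

$831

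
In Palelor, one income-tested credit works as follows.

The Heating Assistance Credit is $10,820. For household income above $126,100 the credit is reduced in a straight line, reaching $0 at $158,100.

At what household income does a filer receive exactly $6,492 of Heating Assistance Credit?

$6,492 is 6,492/10,820 of the full $10,820, so 4,328/10,820 of the $32,000 range has been used: income = $126,100 + $32,000 × 4,328/10,820 = $138,900.

$138,900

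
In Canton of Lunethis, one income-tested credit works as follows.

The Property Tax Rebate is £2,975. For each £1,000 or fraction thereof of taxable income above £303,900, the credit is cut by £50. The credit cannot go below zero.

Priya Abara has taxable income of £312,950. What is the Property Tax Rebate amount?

£2,475

Property Tax Rebate: income exceeds £303,900 by £9,050, which is 10 full-or-partial £1,000 increments; reduction = 10 × £50 = £500, leaving £2,475.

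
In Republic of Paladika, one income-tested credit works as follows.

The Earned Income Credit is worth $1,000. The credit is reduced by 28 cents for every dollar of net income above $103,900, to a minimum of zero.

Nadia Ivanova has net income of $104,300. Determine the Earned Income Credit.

Earned Income Credit: 28% of the $400 excess over $103,900 is $112; credit = $1,000 − $112 = $888.

$888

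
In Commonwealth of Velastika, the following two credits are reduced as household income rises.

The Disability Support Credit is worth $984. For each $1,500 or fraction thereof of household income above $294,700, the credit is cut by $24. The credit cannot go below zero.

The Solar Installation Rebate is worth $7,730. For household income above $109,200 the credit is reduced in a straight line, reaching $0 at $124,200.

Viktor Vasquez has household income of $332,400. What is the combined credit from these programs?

$360

Disability Support Credit: income exceeds $294,700 by $37,700, which is 26 full-or-partial $1,500 increments; reduction = 26 × $24 = $624, leaving $360.
Solar Installation Rebate: $332,400 is at or above $124,200, so the credit is $0.
Total: $360 + $0 = $360.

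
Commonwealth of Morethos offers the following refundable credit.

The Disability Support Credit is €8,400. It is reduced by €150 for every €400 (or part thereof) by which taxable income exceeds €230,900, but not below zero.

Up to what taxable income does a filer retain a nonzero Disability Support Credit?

After 55 increments the reduction is 55 × €150 = €8,250, leaving €150; one more increment wipes it out. Increment 55 ends at excess 55 × €400 = €22,000, so the highest qualifying income is €230,900 + €22,000 = €252,900.

€252,900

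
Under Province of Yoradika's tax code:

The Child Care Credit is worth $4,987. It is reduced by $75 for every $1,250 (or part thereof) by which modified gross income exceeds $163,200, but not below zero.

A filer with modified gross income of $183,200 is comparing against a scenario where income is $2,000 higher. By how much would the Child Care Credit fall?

$150

At $183,200 — income exceeds $163,200 by $20,000, which is 16 full-or-partial $1,250 increments; reduction = 16 × $75 = $1,200, leaving $3,787.
At $185,200 — income exceeds $163,200 by $22,000, which is 18 full-or-partial $1,250 increments; reduction = 18 × $75 = $1,350, leaving $3,637.
Lost: $3,787 − $3,637 = $150.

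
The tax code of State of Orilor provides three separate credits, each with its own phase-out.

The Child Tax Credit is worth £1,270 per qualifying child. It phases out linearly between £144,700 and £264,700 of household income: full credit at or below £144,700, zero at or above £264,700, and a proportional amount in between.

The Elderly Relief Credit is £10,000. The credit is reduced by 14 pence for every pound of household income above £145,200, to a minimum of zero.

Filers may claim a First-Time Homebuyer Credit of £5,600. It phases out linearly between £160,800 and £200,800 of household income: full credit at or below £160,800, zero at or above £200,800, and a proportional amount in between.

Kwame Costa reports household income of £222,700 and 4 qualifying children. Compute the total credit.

£1,778

Child Tax Credit: base = 4 × £1,270 = £5,080. £222,700 is £78,000 into a £120,000 phase-out range, leaving 42,000/120,000 of the credit: £5,080 × 42,000/120,000 = £1,778.
Elderly Relief Credit: 14% of the £77,500 excess over £145,200 is £10,850 ≥ base, so the credit is £0.
First-Time Homebuyer Credit: £222,700 is at or above £200,800, so the credit is £0.
Total: £1,778 + £0 + £0 = £1,778.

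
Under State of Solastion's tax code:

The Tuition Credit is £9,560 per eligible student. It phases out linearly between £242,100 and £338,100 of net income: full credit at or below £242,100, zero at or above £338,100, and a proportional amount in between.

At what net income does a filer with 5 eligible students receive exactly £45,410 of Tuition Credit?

£246,900

Full credit = 5 × £9,560 = £47,800.
£45,410 is 45,410/47,800 of the full £47,800, so 2,390/47,800 of the £96,000 range has been used: income = £242,100 + £96,000 × 2,390/47,800 = £246,900.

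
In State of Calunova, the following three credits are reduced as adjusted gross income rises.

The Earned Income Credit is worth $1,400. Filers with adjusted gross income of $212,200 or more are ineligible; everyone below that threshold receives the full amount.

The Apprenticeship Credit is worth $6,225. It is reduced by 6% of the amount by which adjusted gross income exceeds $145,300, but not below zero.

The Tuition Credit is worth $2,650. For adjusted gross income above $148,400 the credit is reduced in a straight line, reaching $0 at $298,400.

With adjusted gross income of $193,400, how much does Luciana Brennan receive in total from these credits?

Earned Income Credit: $193,400 is below the $212,200 cutoff, so the full $1,400 applies.
Apprenticeship Credit: 6% of the $48,100 excess over $145,300 is $2,886; credit = $6,225 − $2,886 = $3,339.
Tuition Credit: $193,400 is $45,000 into a $150,000 phase-out range, leaving 105,000/150,000 of the credit: $2,650 × 105,000/150,000 = $1,855.
Total: $1,400 + $3,339 + $1,855 = $6,594.

$6,594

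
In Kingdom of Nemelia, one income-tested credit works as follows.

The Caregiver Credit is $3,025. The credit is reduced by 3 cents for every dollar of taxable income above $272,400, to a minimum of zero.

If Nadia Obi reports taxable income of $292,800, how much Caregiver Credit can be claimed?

$2,413

Caregiver Credit: 3% of the $20,400 excess over $272,400 is $612; credit = $3,025 − $612 = $2,413.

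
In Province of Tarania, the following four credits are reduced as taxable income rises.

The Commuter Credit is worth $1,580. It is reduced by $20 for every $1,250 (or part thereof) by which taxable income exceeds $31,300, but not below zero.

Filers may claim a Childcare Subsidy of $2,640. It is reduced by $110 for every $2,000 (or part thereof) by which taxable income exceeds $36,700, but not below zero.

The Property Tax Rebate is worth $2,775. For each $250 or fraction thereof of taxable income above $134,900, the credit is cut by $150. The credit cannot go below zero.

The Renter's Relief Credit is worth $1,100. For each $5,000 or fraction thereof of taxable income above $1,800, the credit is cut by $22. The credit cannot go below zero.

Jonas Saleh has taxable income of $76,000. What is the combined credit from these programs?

$4,845

Commuter Credit: income exceeds $31,300 by $44,700, which is 36 full-or-partial $1,250 increments; reduction = 36 × $20 = $720, leaving $860.
Childcare Subsidy: income exceeds $36,700 by $39,300, which is 20 full-or-partial $2,000 increments; reduction = 20 × $110 = $2,200, leaving $440.
Property Tax Rebate: $76,000 is at or below the $134,900 threshold, so the full $2,775 applies.
Renter's Relief Credit: income exceeds $1,800 by $74,200, which is 15 full-or-partial $5,000 increments; reduction = 15 × $22 = $330, leaving $770.
Total: $860 + $440 + $2,775 + $770 = $4,845.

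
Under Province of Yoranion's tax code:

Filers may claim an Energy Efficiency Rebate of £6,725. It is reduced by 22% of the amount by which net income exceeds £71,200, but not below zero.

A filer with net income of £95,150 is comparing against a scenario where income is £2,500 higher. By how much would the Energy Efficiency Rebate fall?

At £95,150 — 22% of the £23,950 excess over £71,200 is £5,269; credit = £6,725 − £5,269 = £1,456.
At £97,650 — 22% of the £26,450 excess over £71,200 is £5,819; credit = £6,725 − £5,819 = £906.
Lost: £1,456 − £906 = £550.

£550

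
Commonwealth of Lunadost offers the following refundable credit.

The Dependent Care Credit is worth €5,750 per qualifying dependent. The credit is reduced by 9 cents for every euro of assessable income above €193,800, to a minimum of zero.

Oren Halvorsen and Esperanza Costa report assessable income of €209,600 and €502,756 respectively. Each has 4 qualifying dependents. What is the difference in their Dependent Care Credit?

€21,578

Oren (€209,600): Dependent Care Credit: base = 4 × €5,750 = €23,000. 9% of the €15,800 excess over €193,800 is €1,422; credit = €23,000 − €1,422 = €21,578.
Esperanza (€502,756): Dependent Care Credit: base = 4 × €5,750 = €23,000. 9% of the €308,956 excess over €193,800 is €27,806.04 ≥ base, so the credit is €0.
Difference: |€21,578 − €0| = €21,578.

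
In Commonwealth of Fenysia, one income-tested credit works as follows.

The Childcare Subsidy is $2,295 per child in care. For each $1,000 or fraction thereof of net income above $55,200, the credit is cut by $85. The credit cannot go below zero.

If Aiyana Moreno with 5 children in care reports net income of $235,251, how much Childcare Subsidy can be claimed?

Childcare Subsidy: base = 5 × $2,295 = $11,475. income exceeds $55,200 by $180,051 → 181 increments × $85 = $15,385 ≥ base, so the credit is $0.

$0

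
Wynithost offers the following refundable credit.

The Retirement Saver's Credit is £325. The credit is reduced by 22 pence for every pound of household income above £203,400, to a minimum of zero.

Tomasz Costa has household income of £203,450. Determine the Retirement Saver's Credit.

Retirement Saver's Credit: 22% of the £50 excess over £203,400 is £11; credit = £325 − £11 = £314.

£314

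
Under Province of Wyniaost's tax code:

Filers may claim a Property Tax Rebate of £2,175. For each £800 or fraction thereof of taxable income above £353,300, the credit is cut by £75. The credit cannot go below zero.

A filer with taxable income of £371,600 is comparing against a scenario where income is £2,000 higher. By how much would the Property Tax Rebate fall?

£225

At £371,600 — income exceeds £353,300 by £18,300, which is 23 full-or-partial £800 increments; reduction = 23 × £75 = £1,725, leaving £450.
At £373,600 — income exceeds £353,300 by £20,300, which is 26 full-or-partial £800 increments; reduction = 26 × £75 = £1,950, leaving £225.
Lost: £450 − £225 = £225.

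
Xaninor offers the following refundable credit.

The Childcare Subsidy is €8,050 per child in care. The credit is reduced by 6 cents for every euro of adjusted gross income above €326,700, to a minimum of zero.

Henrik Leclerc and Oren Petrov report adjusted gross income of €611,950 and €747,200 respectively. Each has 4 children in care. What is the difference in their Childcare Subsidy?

Henrik (€611,950): Childcare Subsidy: base = 4 × €8,050 = €32,200. 6% of the €285,250 excess over €326,700 is €17,115; credit = €32,200 − €17,115 = €15,085.
Oren (€747,200): Childcare Subsidy: base = 4 × €8,050 = €32,200. 6% of the €420,500 excess over €326,700 is €25,230; credit = €32,200 − €25,230 = €6,970.
Difference: |€15,085 − €6,970| = €8,115.

€8,115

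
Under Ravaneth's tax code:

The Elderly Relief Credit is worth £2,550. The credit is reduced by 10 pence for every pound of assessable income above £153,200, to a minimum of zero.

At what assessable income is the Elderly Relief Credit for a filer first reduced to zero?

The credit falls by 10% of each pound above £153,200, so it reaches zero when the excess is £2,550 / 10% = £25,500: income = £153,200 + £25,500 = £178,700.

£178,700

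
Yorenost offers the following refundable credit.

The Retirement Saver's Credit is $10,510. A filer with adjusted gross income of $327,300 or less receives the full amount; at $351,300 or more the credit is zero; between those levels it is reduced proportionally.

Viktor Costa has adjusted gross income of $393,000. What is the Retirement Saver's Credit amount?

$0

Retirement Saver's Credit: $393,000 is at or above $351,300, so the credit is $0.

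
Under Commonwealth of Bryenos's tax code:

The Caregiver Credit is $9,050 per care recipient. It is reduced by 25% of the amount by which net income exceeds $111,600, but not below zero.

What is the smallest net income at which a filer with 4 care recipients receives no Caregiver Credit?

$256,400

Full credit = 4 × $9,050 = $36,200.
The credit falls by 25% of each dollar above $111,600, so it reaches zero when the excess is $36,200 / 25% = $144,800: income = $111,600 + $144,800 = $256,400.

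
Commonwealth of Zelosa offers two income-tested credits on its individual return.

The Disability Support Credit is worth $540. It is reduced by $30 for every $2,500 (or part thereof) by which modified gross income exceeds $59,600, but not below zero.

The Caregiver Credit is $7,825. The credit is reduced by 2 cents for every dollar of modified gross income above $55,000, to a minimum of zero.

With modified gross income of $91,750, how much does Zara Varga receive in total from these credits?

$7,240

Disability Support Credit: income exceeds $59,600 by $32,150, which is 13 full-or-partial $2,500 increments; reduction = 13 × $30 = $390, leaving $150.
Caregiver Credit: 2% of the $36,750 excess over $55,000 is $735; credit = $7,825 − $735 = $7,090.
Total: $150 + $7,090 = $7,240.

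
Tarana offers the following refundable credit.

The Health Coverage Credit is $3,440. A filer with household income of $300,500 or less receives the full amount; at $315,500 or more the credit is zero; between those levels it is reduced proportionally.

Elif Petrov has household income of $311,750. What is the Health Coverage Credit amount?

Health Coverage Credit: $311,750 is $11,250 into a $15,000 phase-out range, leaving 3,750/15,000 of the credit: $3,440 × 3,750/15,000 = $860.

$860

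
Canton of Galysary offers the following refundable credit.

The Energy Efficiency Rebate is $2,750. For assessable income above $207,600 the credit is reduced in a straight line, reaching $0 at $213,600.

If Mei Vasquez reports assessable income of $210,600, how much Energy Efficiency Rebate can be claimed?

Energy Efficiency Rebate: $210,600 is $3,000 into a $6,000 phase-out range, leaving 3,000/6,000 of the credit: $2,750 × 3,000/6,000 = $1,375.

$1,375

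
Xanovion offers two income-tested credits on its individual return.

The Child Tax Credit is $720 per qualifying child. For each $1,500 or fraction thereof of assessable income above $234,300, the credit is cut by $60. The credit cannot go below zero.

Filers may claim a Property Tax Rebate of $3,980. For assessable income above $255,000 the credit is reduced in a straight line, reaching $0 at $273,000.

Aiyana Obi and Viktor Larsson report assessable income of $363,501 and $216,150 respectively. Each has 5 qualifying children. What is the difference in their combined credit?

Aiyana ($363,501): Child Tax Credit: base = 5 × $720 = $3,600. income exceeds $234,300 by $129,201 → 87 increments × $60 = $5,220 ≥ base, so the credit is $0. Property Tax Rebate: $363,501 is at or above $273,000, so the credit is $0. total $0 + $0 = $0
Viktor ($216,150): Child Tax Credit: base = 5 × $720 = $3,600. $216,150 is at or below the $234,300 threshold, so the full $3,600 applies. Property Tax Rebate: $216,150 is at or below the $255,000 threshold, so the full $3,980 applies. total $3,600 + $3,980 = $7,580
Difference: |$0 − $7,580| = $7,580.

$7,580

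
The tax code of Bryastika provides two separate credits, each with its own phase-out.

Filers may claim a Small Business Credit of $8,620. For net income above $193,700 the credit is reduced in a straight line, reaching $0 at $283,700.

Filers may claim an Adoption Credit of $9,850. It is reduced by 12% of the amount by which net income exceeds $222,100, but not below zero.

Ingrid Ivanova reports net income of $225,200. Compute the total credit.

Small Business Credit: $225,200 is $31,500 into a $90,000 phase-out range, leaving 58,500/90,000 of the credit: $8,620 × 58,500/90,000 = $5,603.
Adoption Credit: 12% of the $3,100 excess over $222,100 is $372; credit = $9,850 − $372 = $9,478.
Total: $5,603 + $9,478 = $15,081.

$15,081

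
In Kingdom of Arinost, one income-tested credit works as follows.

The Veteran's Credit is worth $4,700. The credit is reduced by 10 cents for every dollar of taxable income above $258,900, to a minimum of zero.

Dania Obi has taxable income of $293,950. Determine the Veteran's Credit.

Veteran's Credit: 10% of the $35,050 excess over $258,900 is $3,505; credit = $4,700 − $3,505 = $1,195.

$1,195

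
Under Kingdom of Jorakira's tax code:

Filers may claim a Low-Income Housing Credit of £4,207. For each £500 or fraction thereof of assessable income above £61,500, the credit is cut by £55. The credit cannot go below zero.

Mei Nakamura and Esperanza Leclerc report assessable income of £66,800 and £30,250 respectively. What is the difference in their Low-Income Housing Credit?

£605

Mei (£66,800): Low-Income Housing Credit: income exceeds £61,500 by £5,300, which is 11 full-or-partial £500 increments; reduction = 11 × £55 = £605, leaving £3,602.
Esperanza (£30,250): Low-Income Housing Credit: £30,250 is at or below the £61,500 threshold, so the full £4,207 applies.
Difference: |£3,602 − £4,207| = £605.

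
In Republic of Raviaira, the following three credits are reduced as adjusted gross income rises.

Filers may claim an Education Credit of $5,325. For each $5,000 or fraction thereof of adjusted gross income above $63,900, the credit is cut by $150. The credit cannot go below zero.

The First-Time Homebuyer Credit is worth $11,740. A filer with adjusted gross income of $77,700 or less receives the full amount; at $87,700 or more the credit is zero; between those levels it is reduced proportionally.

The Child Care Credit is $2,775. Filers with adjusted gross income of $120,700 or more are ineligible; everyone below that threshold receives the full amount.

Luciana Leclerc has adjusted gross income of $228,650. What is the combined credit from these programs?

Education Credit: income exceeds $63,900 by $164,750, which is 33 full-or-partial $5,000 increments; reduction = 33 × $150 = $4,950, leaving $375.
First-Time Homebuyer Credit: $228,650 is at or above $87,700, so the credit is $0.
Child Care Credit: $228,650 meets or exceeds the $120,700 cutoff, so the credit is $0.
Total: $375 + $0 + $0 = $375.

$375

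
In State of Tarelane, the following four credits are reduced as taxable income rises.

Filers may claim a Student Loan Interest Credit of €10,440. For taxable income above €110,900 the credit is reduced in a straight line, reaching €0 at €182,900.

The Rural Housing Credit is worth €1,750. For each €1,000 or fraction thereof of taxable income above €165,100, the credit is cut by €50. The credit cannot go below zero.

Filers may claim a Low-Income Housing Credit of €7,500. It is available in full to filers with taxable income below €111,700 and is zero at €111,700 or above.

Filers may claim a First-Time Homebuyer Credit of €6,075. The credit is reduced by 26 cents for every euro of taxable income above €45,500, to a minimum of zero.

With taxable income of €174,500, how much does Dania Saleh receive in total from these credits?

€2,468

Student Loan Interest Credit: €174,500 is €63,600 into a €72,000 phase-out range, leaving 8,400/72,000 of the credit: €10,440 × 8,400/72,000 = €1,218.
Rural Housing Credit: income exceeds €165,100 by €9,400, which is 10 full-or-partial €1,000 increments; reduction = 10 × €50 = €500, leaving €1,250.
Low-Income Housing Credit: €174,500 meets or exceeds the €111,700 cutoff, so the credit is €0.
First-Time Homebuyer Credit: 26% of the €129,000 excess over €45,500 is €33,540 ≥ base, so the credit is €0.
Total: €1,218 + €1,250 + €0 + €0 = €2,468.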